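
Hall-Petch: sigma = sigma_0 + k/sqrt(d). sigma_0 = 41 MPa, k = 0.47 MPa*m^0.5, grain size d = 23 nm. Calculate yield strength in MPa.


d = 23 nm = 2.3e-08 m
sqrt(d) = 0.0001516575
Hall-Petch contribution = k / sqrt(d) = 0.47 / 0.0001516575 = 3099.1 MPa
sigma = sigma_0 + k/sqrt(d) = 41 + 3099.1 = 3140.1 MPa

3140.1


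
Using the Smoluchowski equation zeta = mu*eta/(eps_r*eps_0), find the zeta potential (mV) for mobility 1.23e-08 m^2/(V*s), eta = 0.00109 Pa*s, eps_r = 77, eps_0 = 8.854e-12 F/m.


Smoluchowski equation: zeta = mu * eta / (eps_r * eps_0)
zeta = 1.23e-08 * 0.00109 / (77 * 8.854e-12)
zeta = 0.019665 V = 19.67 mV

19.67


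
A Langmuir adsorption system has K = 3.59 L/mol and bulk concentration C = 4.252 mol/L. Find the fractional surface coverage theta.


Langmuir isotherm: theta = K*C / (1 + K*C)
K*C = 3.59 * 4.252 = 15.26468
theta = 15.26468 / (1 + 15.26468) = 15.26468 / 16.26468
theta = 0.9385

0.9385


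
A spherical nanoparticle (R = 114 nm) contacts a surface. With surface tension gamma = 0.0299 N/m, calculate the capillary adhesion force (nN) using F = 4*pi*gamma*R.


Convert radius: R = 114 nm = 1.14e-07 m
F = 4 * pi * gamma * R
F = 4 * pi * 0.0299 * 1.14e-07
F = 4.28337e-08 N = 42.8337 nN

42.8337


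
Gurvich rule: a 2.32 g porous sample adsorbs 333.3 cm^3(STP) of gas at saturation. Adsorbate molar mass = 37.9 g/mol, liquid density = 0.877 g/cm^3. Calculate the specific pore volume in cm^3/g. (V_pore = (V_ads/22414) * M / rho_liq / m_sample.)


Moles adsorbed n = V_ads / 22414 = 333.3 / 22414 = 1.487017e-02 mol
Liquid volume V_liq = n * M / rho_liq = 1.487017e-02 * 37.9 / 0.877 = 0.64262 cm^3
Specific pore volume V_pore = V_liq / m_sample = 0.64262 / 2.32
V_pore = 0.277 cm^3/g

0.277


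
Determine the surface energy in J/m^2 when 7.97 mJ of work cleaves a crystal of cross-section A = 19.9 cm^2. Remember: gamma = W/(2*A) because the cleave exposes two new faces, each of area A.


Convert: A = 19.9 cm^2 = 0.00199 m^2, W = 7.97 mJ = 0.00797 J
Cleaving exposes two faces of area A, so total new surface = 2*A and gamma = W / (2*A)
gamma = 0.00797 / (2 * 0.00199)
gamma = 2.003 J/m^2

2.003


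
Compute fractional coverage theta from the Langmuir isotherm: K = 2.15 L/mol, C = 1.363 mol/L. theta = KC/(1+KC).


Langmuir isotherm: theta = K*C / (1 + K*C)
K*C = 2.15 * 1.363 = 2.93045
theta = 2.93045 / (1 + 2.93045) = 2.93045 / 3.93045
theta = 0.7456

0.7456


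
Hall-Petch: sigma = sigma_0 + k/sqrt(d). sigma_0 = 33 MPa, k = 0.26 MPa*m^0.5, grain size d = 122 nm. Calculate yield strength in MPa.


d = 122 nm = 1.22e-07 m
sqrt(d) = 0.000349285
Hall-Petch contribution = k / sqrt(d) = 0.26 / 0.000349285 = 744.4 MPa
sigma = sigma_0 + k/sqrt(d) = 33 + 744.4 = 777.4 MPa

777.4


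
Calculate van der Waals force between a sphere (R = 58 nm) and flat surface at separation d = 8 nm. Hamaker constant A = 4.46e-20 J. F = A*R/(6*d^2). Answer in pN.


Convert to SI: R = 58 nm = 5.8e-08 m, d = 8 nm = 8e-09 m
F = A * R / (6 * d^2)
F = 4.46e-20 * 5.8e-08 / (6 * (8e-09)^2)
F = 6.73646e-12 N = 6.736 pN

6.736


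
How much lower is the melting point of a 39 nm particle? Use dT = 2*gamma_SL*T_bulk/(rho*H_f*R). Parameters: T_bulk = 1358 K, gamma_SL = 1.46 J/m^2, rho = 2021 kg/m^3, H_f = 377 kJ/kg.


Radius R = 39/2 = 19.5 nm = 1.95e-08 m
Convert H_f = 377 kJ/kg = 377000 J/kg
dT = 2 * gamma_SL * T_bulk / (rho * H_f * R)
dT = 2 * 1.46 * 1358 / (2021 * 377000 * 1.95e-08)
dT = 266.9 K

266.9


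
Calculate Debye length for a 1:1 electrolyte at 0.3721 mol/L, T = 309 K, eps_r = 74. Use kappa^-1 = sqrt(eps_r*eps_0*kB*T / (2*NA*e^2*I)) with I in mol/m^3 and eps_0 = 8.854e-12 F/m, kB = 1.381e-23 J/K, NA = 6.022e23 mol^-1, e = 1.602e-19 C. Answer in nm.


Ionic strength I = 0.3721 * 1^2 * 1000 = 372.1 mol/m^3
kappa^-1 = sqrt(74 * 8.854e-12 * 1.381e-23 * 309 / (2 * 6.022e23 * (1.602e-19)^2 * 372.1))
kappa^-1 = 0.493 nm

0.493


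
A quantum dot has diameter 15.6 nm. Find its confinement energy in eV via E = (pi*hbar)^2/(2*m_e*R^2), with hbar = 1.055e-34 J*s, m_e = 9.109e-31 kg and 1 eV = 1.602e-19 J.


Radius R = 15.6/2 = 7.8 nm = 7.8e-09 m
E = (pi * 1.055e-34)^2 / (2 * 9.109e-31 * (7.8e-09)^2)
E(J) = 9.91094e-22
E = E(J) / 1.602e-19 = 0.0062 eV

0.0062


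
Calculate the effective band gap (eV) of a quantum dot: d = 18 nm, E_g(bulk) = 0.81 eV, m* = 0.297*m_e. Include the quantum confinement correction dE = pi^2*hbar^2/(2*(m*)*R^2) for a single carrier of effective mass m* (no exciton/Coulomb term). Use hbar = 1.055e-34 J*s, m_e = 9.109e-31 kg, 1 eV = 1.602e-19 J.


Radius R = 18/2 nm = 9e-09 m
Confinement energy dE = pi^2 * hbar^2 / (2 * m_eff * m_e * R^2)
dE = pi^2 * (1.055e-34)^2 / (2 * 0.297 * 9.109e-31 * (9e-09)^2) J, divided by 1.602e-19 J/eV
dE = 0.0156 eV
Total band gap = E_g(bulk) + dE = 0.81 + 0.0156 = 0.8256 eV

0.8256


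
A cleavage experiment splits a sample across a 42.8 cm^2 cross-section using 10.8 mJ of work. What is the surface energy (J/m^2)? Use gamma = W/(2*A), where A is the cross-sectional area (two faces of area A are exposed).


Convert: A = 42.8 cm^2 = 0.00428 m^2, W = 10.8 mJ = 0.0108 J
Cleaving exposes two faces of area A, so total new surface = 2*A and gamma = W / (2*A)
gamma = 0.0108 / (2 * 0.00428)
gamma = 1.262 J/m^2

1.262


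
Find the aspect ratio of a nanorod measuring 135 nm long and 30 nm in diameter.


Aspect ratio AR = length / diameter
AR = 135 / 30
AR = 4.5

4.5


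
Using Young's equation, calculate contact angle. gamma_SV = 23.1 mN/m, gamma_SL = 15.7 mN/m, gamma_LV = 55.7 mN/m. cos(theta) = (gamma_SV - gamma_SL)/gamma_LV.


cos(theta) = (gamma_SV - gamma_SL) / gamma_LV
cos(theta) = (23.1 - 15.7) / 55.7
cos(theta) = 0.132855
theta = arccos(0.132855) = 82.37 degrees

82.37


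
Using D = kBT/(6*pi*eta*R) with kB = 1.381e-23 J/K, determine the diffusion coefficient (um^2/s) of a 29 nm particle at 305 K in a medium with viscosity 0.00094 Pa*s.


Radius R = 29/2 = 14.5 nm = 1.45e-08 m
D = kB*T / (6*pi*eta*R)
D = 1.381e-23 * 305 / (6 * pi * 0.00094 * 1.45e-08)
D = 1.63944e-11 m^2/s = 16.394 um^2/s

16.394


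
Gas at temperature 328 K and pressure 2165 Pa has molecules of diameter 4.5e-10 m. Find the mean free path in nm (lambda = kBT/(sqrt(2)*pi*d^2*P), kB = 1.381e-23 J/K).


Mean free path: lambda = kB*T / (sqrt(2) * pi * d^2 * P)
lambda = 1.381e-23 * 328 / (sqrt(2) * pi * (4.5e-10)^2 * 2165)
lambda = 2.32552e-06 m
lambda = 2325.52 nm

2325.52


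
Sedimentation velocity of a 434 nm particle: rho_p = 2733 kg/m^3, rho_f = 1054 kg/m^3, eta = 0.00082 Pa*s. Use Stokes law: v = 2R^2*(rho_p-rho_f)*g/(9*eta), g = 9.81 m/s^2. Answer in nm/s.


Radius R = 434/2 nm = 2.17e-07 m
Density difference = 2733 - 1054 = 1679 kg/m^3
v = 2 * R^2 * (rho_p - rho_f) * g / (9 * eta)
v = 2 * (2.17e-07)^2 * 1679 * 9.81 / (9 * 0.00082)
v = 2.1019e-07 m/s = 210.1904 nm/s

210.1904


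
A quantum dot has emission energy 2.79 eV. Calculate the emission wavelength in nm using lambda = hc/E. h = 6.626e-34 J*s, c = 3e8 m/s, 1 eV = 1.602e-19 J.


Convert energy: E = 2.79 eV = 2.79 * 1.602e-19 = 4.46958e-19 J
lambda = h*c / E = 6.626e-34 * 3e8 / 4.46958e-19
lambda = 4.4474e-07 m = 444.7 nm

444.7


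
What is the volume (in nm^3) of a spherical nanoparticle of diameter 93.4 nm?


Radius r = 93.4/2 = 46.7 nm
Volume V = (4/3) * pi * r^3
V = (4/3) * pi * (46.7)^3
V = 426618.07 nm^3

426618.07


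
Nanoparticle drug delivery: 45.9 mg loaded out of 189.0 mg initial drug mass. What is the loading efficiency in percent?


Drug loading efficiency = (drug loaded / drug initial) * 100
DLE = 45.9 / 189.0 * 100
DLE = 0.2429 * 100
DLE = 24.29%

24.29


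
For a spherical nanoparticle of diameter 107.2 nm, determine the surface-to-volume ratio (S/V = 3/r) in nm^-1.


Radius r = 107.2/2 = 53.6 nm
S/V = 3 / r = 3 / 53.6
S/V = 0.056 nm^-1

0.056


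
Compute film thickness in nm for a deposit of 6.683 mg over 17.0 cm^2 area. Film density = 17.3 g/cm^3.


Convert: m = 6.683 mg = 6.6830e-06 kg, A = 17.0 cm^2 = 1.7000e-03 m^2, rho = 17.3 g/cm^3 = 17300 kg/m^3
t = m / (A * rho)
t = 6.6830e-06 / (1.7000e-03 * 17300)
t = 2.2724e-07 m = 227.2 nm

227.2


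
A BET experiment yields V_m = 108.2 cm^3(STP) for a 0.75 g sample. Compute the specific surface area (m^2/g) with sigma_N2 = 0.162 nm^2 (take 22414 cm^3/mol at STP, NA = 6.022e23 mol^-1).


Number of moles in monolayer = V_m / 22414 = 108.2 / 22414 = 0.00482734
Number of molecules = moles * NA = 0.00482734 * 6.022e23
SA = molecules * sigma / mass
SA = (108.2 / 22414) * 6.022e23 * 0.162e-18 / 0.75
SA = 627.9 m^2/g

627.9


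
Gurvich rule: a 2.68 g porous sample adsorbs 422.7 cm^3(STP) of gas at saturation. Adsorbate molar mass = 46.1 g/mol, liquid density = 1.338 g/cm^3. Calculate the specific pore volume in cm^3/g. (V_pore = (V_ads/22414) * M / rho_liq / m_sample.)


Moles adsorbed n = V_ads / 22414 = 422.7 / 22414 = 1.885875e-02 mol
Liquid volume V_liq = n * M / rho_liq = 1.885875e-02 * 46.1 / 1.338 = 0.64977 cm^3
Specific pore volume V_pore = V_liq / m_sample = 0.64977 / 2.68
V_pore = 0.2425 cm^3/g

0.2425


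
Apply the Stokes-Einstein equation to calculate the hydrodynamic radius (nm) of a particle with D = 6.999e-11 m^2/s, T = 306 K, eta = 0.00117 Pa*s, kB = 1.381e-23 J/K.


Stokes-Einstein: R = kB*T / (6*pi*eta*D)
R = 1.381e-23 * 306 / (6 * pi * 0.00117 * 6.999e-11)
R = 2.73774e-09 m = 2.74 nm

2.74


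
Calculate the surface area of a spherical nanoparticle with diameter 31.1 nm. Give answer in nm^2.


Radius r = 31.1/2 = 15.55 nm
Surface area SA = 4 * pi * r^2
SA = 4 * pi * (15.55)^2
SA = 3038.58 nm^2

3038.58


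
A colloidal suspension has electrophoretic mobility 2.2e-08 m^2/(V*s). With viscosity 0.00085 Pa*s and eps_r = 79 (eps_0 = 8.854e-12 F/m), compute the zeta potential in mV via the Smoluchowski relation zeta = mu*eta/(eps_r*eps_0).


Smoluchowski equation: zeta = mu * eta / (eps_r * eps_0)
zeta = 2.2e-08 * 0.00085 / (79 * 8.854e-12)
zeta = 0.026735 V = 26.73 mV

26.73


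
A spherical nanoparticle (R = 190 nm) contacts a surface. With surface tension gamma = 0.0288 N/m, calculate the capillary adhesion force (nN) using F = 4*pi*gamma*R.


Convert radius: R = 190 nm = 1.9e-07 m
F = 4 * pi * gamma * R
F = 4 * pi * 0.0288 * 1.9e-07
F = 6.87632e-08 N = 68.7632 nN

68.7632


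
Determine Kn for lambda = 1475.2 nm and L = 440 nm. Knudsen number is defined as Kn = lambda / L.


Knudsen number Kn = lambda / L
Kn = 1475.2 / 440
Kn = 3.3527

3.3527


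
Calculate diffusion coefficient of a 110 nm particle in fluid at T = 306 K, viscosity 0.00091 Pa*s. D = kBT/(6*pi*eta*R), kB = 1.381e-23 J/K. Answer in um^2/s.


Radius R = 110/2 = 55 nm = 5.5e-08 m
D = kB*T / (6*pi*eta*R)
D = 1.381e-23 * 306 / (6 * pi * 0.00091 * 5.5e-08)
D = 4.4793e-12 m^2/s = 4.479 um^2/s

4.479


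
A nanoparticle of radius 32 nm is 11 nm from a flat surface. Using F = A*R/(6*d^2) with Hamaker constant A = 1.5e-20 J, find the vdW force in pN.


Convert to SI: R = 32 nm = 3.2e-08 m, d = 11 nm = 1.1e-08 m
F = A * R / (6 * d^2)
F = 1.5e-20 * 3.2e-08 / (6 * (1.1e-08)^2)
F = 6.61157e-13 N = 0.661 pN

0.661


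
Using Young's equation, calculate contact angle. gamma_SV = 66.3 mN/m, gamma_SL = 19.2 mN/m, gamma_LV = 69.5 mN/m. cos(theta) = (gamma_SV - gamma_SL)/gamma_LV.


cos(theta) = (gamma_SV - gamma_SL) / gamma_LV
cos(theta) = (66.3 - 19.2) / 69.5
cos(theta) = 0.677698
theta = arccos(0.677698) = 47.34 degrees

47.34


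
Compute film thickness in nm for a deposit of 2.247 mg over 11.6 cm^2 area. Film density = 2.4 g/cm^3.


Convert: m = 2.247 mg = 2.2470e-06 kg, A = 11.6 cm^2 = 1.1600e-03 m^2, rho = 2.4 g/cm^3 = 2400 kg/m^3
t = m / (A * rho)
t = 2.2470e-06 / (1.1600e-03 * 2400)
t = 8.0711e-07 m = 807.1 nm

807.1


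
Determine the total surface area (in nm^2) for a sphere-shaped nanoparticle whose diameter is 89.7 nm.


Radius r = 89.7/2 = 44.85 nm
Surface area SA = 4 * pi * r^2
SA = 4 * pi * (44.85)^2
SA = 25277.54 nm^2

25277.54


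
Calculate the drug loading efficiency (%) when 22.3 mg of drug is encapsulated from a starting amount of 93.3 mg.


Drug loading efficiency = (drug loaded / drug initial) * 100
DLE = 22.3 / 93.3 * 100
DLE = 0.239 * 100
DLE = 23.9%

23.9


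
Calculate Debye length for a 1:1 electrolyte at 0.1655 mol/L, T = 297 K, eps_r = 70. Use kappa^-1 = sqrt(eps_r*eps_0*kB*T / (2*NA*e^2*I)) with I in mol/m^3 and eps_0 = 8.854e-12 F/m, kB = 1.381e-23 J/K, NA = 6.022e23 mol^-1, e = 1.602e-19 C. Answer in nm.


Ionic strength I = 0.1655 * 1^2 * 1000 = 165.5 mol/m^3
kappa^-1 = sqrt(70 * 8.854e-12 * 1.381e-23 * 297 / (2 * 6.022e23 * (1.602e-19)^2 * 165.5))
kappa^-1 = 0.705 nm

0.705


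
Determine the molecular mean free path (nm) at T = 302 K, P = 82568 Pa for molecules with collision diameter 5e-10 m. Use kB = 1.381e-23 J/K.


Mean free path: lambda = kB*T / (sqrt(2) * pi * d^2 * P)
lambda = 1.381e-23 * 302 / (sqrt(2) * pi * (5e-10)^2 * 82568)
lambda = 4.54762e-08 m
lambda = 45.48 nm

45.48


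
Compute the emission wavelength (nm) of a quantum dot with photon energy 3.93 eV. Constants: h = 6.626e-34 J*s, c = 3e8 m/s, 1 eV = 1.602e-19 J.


Convert energy: E = 3.93 eV = 3.93 * 1.602e-19 = 6.29586e-19 J
lambda = h*c / E = 6.626e-34 * 3e8 / 6.29586e-19
lambda = 3.15731e-07 m = 315.7 nm

315.7


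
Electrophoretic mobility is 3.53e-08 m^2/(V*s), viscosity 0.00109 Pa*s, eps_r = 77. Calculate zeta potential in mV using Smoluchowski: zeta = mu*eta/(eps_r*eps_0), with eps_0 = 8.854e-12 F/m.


Smoluchowski equation: zeta = mu * eta / (eps_r * eps_0)
zeta = 3.53e-08 * 0.00109 / (77 * 8.854e-12)
zeta = 0.056438 V = 56.44 mV

56.44


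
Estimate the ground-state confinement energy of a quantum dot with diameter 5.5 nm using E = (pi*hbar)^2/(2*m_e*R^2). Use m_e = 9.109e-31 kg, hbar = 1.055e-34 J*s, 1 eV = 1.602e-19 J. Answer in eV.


Radius R = 5.5/2 = 2.75 nm = 2.75e-09 m
E = (pi * 1.055e-34)^2 / (2 * 9.109e-31 * (2.75e-09)^2)
E(J) = 7.97331e-21
E = E(J) / 1.602e-19 = 0.0498 eV

0.0498


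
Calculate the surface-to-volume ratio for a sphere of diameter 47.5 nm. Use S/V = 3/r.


Radius r = 47.5/2 = 23.75 nm
S/V = 3 / r = 3 / 23.75
S/V = 0.1263 nm^-1

0.1263


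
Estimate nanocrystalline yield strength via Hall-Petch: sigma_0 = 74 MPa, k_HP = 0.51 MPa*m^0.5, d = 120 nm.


d = 120 nm = 1.2e-07 m
sqrt(d) = 0.0003464102
Hall-Petch contribution = k / sqrt(d) = 0.51 / 0.0003464102 = 1472.2 MPa
sigma = sigma_0 + k/sqrt(d) = 74 + 1472.2 = 1546.2 MPa

1546.2


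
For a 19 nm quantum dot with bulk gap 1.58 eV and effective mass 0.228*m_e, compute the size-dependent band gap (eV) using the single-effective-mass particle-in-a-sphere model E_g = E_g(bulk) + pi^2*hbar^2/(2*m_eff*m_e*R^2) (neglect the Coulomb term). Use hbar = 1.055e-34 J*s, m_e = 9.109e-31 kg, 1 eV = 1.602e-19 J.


Radius R = 19/2 nm = 9.5e-09 m
Confinement energy dE = pi^2 * hbar^2 / (2 * m_eff * m_e * R^2)
dE = pi^2 * (1.055e-34)^2 / (2 * 0.228 * 9.109e-31 * (9.5e-09)^2) J, divided by 1.602e-19 J/eV
dE = 0.0183 eV
Total band gap = E_g(bulk) + dE = 1.58 + 0.0183 = 1.5983 eV

1.5983


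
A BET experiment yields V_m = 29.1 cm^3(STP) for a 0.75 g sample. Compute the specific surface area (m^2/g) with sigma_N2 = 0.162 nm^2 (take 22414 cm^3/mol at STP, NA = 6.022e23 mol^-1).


Number of moles in monolayer = V_m / 22414 = 29.1 / 22414 = 0.0012983
Number of molecules = moles * NA = 0.0012983 * 6.022e23
SA = molecules * sigma / mass
SA = (29.1 / 22414) * 6.022e23 * 0.162e-18 / 0.75
SA = 168.9 m^2/g

168.9


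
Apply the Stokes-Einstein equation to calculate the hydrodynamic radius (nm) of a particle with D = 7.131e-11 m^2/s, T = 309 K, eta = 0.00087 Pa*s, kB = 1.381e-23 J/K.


Stokes-Einstein: R = kB*T / (6*pi*eta*D)
R = 1.381e-23 * 309 / (6 * pi * 0.00087 * 7.131e-11)
R = 3.64906e-09 m = 3.65 nm

3.65


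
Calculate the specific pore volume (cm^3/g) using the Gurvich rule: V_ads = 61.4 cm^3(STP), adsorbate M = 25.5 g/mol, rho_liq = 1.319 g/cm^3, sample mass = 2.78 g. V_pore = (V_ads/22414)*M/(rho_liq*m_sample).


Moles adsorbed n = V_ads / 22414 = 61.4 / 22414 = 2.739359e-03 mol
Liquid volume V_liq = n * M / rho_liq = 2.739359e-03 * 25.5 / 1.319 = 0.05296 cm^3
Specific pore volume V_pore = V_liq / m_sample = 0.05296 / 2.78
V_pore = 0.0191 cm^3/g

0.0191


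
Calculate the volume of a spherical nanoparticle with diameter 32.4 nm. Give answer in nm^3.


Radius r = 32.4/2 = 16.2 nm
Volume V = (4/3) * pi * r^3
V = (4/3) * pi * (16.2)^3
V = 17808.76 nm^3

17808.76


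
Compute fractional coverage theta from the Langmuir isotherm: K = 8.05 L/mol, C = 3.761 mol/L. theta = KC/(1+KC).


Langmuir isotherm: theta = K*C / (1 + K*C)
K*C = 8.05 * 3.761 = 30.27605
theta = 30.27605 / (1 + 30.27605) = 30.27605 / 31.27605
theta = 0.968

0.968


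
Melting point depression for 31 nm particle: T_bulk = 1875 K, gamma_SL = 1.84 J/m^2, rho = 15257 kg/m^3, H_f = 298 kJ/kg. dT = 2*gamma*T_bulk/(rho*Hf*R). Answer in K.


Radius R = 31/2 = 15.5 nm = 1.55e-08 m
Convert H_f = 298 kJ/kg = 298000 J/kg
dT = 2 * gamma_SL * T_bulk / (rho * H_f * R)
dT = 2 * 1.84 * 1875 / (15257 * 298000 * 1.55e-08)
dT = 97.9 K

97.9


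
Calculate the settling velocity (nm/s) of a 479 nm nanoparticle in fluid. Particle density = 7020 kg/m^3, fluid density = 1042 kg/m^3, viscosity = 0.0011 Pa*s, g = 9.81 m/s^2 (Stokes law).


Radius R = 479/2 nm = 2.395e-07 m
Density difference = 7020 - 1042 = 5978 kg/m^3
v = 2 * R^2 * (rho_p - rho_f) * g / (9 * eta)
v = 2 * (2.395e-07)^2 * 5978 * 9.81 / (9 * 0.0011)
v = 6.79565e-07 m/s = 679.5646 nm/s

679.5646


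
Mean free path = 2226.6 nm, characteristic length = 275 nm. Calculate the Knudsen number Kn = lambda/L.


Knudsen number Kn = lambda / L
Kn = 2226.6 / 275
Kn = 8.0967

8.0967


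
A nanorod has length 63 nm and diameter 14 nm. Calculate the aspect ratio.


Aspect ratio AR = length / diameter
AR = 63 / 14
AR = 4.5

4.5


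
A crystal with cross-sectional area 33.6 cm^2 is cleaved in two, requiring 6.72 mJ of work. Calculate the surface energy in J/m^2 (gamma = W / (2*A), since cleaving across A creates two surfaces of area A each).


Convert: A = 33.6 cm^2 = 0.00336 m^2, W = 6.72 mJ = 0.00672 J
Cleaving exposes two faces of area A, so total new surface = 2*A and gamma = W / (2*A)
gamma = 0.00672 / (2 * 0.00336)
gamma = 1.0 J/m^2

1.0


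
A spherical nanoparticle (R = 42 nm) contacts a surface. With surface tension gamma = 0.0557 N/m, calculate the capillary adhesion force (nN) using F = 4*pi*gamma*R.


Convert radius: R = 42 nm = 4.2e-08 m
F = 4 * pi * gamma * R
F = 4 * pi * 0.0557 * 4.2e-08
F = 2.93978e-08 N = 29.3978 nN

29.3978


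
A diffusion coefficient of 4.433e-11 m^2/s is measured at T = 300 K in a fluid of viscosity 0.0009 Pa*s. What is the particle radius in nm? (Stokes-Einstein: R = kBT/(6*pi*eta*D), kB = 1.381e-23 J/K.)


Stokes-Einstein: R = kB*T / (6*pi*eta*D)
R = 1.381e-23 * 300 / (6 * pi * 0.0009 * 4.433e-11)
R = 5.50901e-09 m = 5.51 nm

5.51


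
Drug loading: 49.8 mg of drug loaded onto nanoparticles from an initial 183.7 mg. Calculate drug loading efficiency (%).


Drug loading efficiency = (drug loaded / drug initial) * 100
DLE = 49.8 / 183.7 * 100
DLE = 0.2711 * 100
DLE = 27.11%

27.11


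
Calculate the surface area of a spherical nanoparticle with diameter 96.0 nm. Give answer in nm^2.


Radius r = 96.0/2 = 48 nm
Surface area SA = 4 * pi * r^2
SA = 4 * pi * (48)^2
SA = 28952.92 nm^2

28952.92


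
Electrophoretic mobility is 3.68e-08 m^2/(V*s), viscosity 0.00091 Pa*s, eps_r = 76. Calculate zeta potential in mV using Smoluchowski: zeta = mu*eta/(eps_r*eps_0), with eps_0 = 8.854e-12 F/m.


Smoluchowski equation: zeta = mu * eta / (eps_r * eps_0)
zeta = 3.68e-08 * 0.00091 / (76 * 8.854e-12)
zeta = 0.049766 V = 49.77 mV

49.77


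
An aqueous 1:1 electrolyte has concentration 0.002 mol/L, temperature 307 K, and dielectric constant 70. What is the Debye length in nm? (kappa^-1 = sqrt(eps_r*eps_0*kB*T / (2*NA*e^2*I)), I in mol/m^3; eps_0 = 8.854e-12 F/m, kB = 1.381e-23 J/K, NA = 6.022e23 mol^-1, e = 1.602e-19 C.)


Ionic strength I = 0.002 * 1^2 * 1000 = 2 mol/m^3
kappa^-1 = sqrt(70 * 8.854e-12 * 1.381e-23 * 307 / (2 * 6.022e23 * (1.602e-19)^2 * 2))
kappa^-1 = 6.52 nm

6.52


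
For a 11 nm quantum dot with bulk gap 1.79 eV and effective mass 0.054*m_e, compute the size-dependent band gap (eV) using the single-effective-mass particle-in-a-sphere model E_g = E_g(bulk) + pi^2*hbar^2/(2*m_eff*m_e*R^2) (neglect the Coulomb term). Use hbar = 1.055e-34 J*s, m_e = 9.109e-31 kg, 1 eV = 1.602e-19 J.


Radius R = 11/2 nm = 5.5e-09 m
Confinement energy dE = pi^2 * hbar^2 / (2 * m_eff * m_e * R^2)
dE = pi^2 * (1.055e-34)^2 / (2 * 0.054 * 9.109e-31 * (5.5e-09)^2) J, divided by 1.602e-19 J/eV
dE = 0.2304 eV
Total band gap = E_g(bulk) + dE = 1.79 + 0.2304 = 2.0204 eV

2.0204


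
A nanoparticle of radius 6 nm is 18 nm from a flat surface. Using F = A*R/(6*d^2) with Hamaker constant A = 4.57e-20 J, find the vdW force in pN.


Convert to SI: R = 6 nm = 6e-09 m, d = 18 nm = 1.8e-08 m
F = A * R / (6 * d^2)
F = 4.57e-20 * 6e-09 / (6 * (1.8e-08)^2)
F = 1.41049e-13 N = 0.141 pN

0.141


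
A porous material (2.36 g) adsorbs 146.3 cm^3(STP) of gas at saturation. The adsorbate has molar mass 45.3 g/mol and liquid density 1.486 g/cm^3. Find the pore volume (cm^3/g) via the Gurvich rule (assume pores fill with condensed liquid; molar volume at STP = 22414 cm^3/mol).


Moles adsorbed n = V_ads / 22414 = 146.3 / 22414 = 6.527171e-03 mol
Liquid volume V_liq = n * M / rho_liq = 6.527171e-03 * 45.3 / 1.486 = 0.19898 cm^3
Specific pore volume V_pore = V_liq / m_sample = 0.19898 / 2.36
V_pore = 0.0843 cm^3/g

0.0843


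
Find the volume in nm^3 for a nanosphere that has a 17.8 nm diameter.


Radius r = 17.8/2 = 8.9 nm
Volume V = (4/3) * pi * r^3
V = (4/3) * pi * (8.9)^3
V = 2952.97 nm^3

2952.97


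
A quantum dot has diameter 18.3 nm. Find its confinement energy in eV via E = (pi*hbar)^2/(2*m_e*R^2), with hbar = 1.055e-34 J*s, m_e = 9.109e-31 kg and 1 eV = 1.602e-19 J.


Radius R = 18.3/2 = 9.15 nm = 9.15e-09 m
E = (pi * 1.055e-34)^2 / (2 * 9.109e-31 * (9.15e-09)^2)
E(J) = 7.20214e-22
E = E(J) / 1.602e-19 = 0.0045 eV

0.0045


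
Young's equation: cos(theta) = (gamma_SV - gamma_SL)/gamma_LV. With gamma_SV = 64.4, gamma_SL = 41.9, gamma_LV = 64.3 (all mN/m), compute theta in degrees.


cos(theta) = (gamma_SV - gamma_SL) / gamma_LV
cos(theta) = (64.4 - 41.9) / 64.3
cos(theta) = 0.349922
theta = arccos(0.349922) = 69.52 degrees

69.52


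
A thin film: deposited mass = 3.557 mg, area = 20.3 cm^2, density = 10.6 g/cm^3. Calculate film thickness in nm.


Convert: m = 3.557 mg = 3.5570e-06 kg, A = 20.3 cm^2 = 2.0300e-03 m^2, rho = 10.6 g/cm^3 = 10600 kg/m^3
t = m / (A * rho)
t = 3.5570e-06 / (2.0300e-03 * 10600)
t = 1.6530e-07 m = 165.3 nm

165.3


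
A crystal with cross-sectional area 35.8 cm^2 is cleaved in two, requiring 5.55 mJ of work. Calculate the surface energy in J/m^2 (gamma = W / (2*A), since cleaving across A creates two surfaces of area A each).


Convert: A = 35.8 cm^2 = 0.00358 m^2, W = 5.55 mJ = 0.00555 J
Cleaving exposes two faces of area A, so total new surface = 2*A and gamma = W / (2*A)
gamma = 0.00555 / (2 * 0.00358)
gamma = 0.775 J/m^2

0.775


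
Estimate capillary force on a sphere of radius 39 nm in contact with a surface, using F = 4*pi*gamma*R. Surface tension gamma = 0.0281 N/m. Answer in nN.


Convert radius: R = 39 nm = 3.9e-08 m
F = 4 * pi * gamma * R
F = 4 * pi * 0.0281 * 3.9e-08
F = 1.37715e-08 N = 13.7715 nN

13.7715


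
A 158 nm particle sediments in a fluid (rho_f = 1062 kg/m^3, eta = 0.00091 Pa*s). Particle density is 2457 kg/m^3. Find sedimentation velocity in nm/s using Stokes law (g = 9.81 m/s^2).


Radius R = 158/2 nm = 7.9e-08 m
Density difference = 2457 - 1062 = 1395 kg/m^3
v = 2 * R^2 * (rho_p - rho_f) * g / (9 * eta)
v = 2 * (7.9e-08)^2 * 1395 * 9.81 / (9 * 0.00091)
v = 2.08566e-08 m/s = 20.8566 nm/s

20.8566


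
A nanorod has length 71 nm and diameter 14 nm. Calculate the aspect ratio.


Aspect ratio AR = length / diameter
AR = 71 / 14
AR = 5.07

5.07


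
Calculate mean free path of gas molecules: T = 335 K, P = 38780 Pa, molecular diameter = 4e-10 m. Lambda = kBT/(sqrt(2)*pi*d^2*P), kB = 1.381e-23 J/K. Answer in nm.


Mean free path: lambda = kB*T / (sqrt(2) * pi * d^2 * P)
lambda = 1.381e-23 * 335 / (sqrt(2) * pi * (4e-10)^2 * 38780)
lambda = 1.67821e-07 m
lambda = 167.82 nm

167.82


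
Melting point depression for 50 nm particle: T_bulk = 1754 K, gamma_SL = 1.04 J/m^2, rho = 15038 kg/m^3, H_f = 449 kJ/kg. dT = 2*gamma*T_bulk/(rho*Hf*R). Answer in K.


Radius R = 50/2 = 25 nm = 2.5e-08 m
Convert H_f = 449 kJ/kg = 449000 J/kg
dT = 2 * gamma_SL * T_bulk / (rho * H_f * R)
dT = 2 * 1.04 * 1754 / (15038 * 449000 * 2.5e-08)
dT = 21.6 K

21.6


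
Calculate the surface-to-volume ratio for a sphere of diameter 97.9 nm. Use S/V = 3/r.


Radius r = 97.9/2 = 48.95 nm
S/V = 3 / r = 3 / 48.95
S/V = 0.0613 nm^-1

0.0613


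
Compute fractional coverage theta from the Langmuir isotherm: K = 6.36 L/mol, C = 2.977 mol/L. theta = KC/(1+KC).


Langmuir isotherm: theta = K*C / (1 + K*C)
K*C = 6.36 * 2.977 = 18.93372
theta = 18.93372 / (1 + 18.93372) = 18.93372 / 19.93372
theta = 0.9498

0.9498


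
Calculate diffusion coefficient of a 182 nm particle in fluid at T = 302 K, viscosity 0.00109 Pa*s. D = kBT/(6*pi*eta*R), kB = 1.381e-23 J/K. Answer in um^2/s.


Radius R = 182/2 = 91 nm = 9.1e-08 m
D = kB*T / (6*pi*eta*R)
D = 1.381e-23 * 302 / (6 * pi * 0.00109 * 9.1e-08)
D = 2.23065e-12 m^2/s = 2.231 um^2/s

2.231


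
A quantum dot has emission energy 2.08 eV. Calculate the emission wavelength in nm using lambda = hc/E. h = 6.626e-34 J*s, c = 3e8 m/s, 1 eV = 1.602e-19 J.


Convert energy: E = 2.08 eV = 2.08 * 1.602e-19 = 3.33216e-19 J
lambda = h*c / E = 6.626e-34 * 3e8 / 3.33216e-19
lambda = 5.9655e-07 m = 596.5 nm

596.5


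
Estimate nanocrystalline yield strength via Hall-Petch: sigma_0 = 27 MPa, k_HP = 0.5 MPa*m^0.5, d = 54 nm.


d = 54 nm = 5.4e-08 m
sqrt(d) = 0.000232379
Hall-Petch contribution = k / sqrt(d) = 0.5 / 0.000232379 = 2151.7 MPa
sigma = sigma_0 + k/sqrt(d) = 27 + 2151.7 = 2178.7 MPa

2178.7


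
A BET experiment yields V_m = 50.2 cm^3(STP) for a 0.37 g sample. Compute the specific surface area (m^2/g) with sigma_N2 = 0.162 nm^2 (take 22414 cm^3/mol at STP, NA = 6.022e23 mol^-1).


Number of moles in monolayer = V_m / 22414 = 50.2 / 22414 = 0.00223967
Number of molecules = moles * NA = 0.00223967 * 6.022e23
SA = molecules * sigma / mass
SA = (50.2 / 22414) * 6.022e23 * 0.162e-18 / 0.37
SA = 590.5 m^2/g

590.5


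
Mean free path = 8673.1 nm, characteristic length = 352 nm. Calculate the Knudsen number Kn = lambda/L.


Knudsen number Kn = lambda / L
Kn = 8673.1 / 352
Kn = 24.6395

24.6395


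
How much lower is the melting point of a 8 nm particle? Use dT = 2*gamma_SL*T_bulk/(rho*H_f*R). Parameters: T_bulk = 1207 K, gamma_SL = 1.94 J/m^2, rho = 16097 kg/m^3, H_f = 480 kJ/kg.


Radius R = 8/2 = 4 nm = 4e-09 m
Convert H_f = 480 kJ/kg = 480000 J/kg
dT = 2 * gamma_SL * T_bulk / (rho * H_f * R)
dT = 2 * 1.94 * 1207 / (16097 * 480000 * 4e-09)
dT = 151.5 K

151.5


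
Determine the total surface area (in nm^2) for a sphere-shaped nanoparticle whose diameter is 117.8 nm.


Radius r = 117.8/2 = 58.9 nm
Surface area SA = 4 * pi * r^2
SA = 4 * pi * (58.9)^2
SA = 43595.38 nm^2

43595.38


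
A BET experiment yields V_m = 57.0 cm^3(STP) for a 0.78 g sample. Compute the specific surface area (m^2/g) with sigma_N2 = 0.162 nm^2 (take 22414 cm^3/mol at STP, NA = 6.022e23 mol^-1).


Number of moles in monolayer = V_m / 22414 = 57.0 / 22414 = 0.00254305
Number of molecules = moles * NA = 0.00254305 * 6.022e23
SA = molecules * sigma / mass
SA = (57.0 / 22414) * 6.022e23 * 0.162e-18 / 0.78
SA = 318.1 m^2/g

318.1


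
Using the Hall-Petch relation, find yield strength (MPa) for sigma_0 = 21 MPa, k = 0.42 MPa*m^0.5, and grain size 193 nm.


d = 193 nm = 1.93e-07 m
sqrt(d) = 0.0004393177
Hall-Petch contribution = k / sqrt(d) = 0.42 / 0.0004393177 = 956.0 MPa
sigma = sigma_0 + k/sqrt(d) = 21 + 956.0 = 977.0 MPa

977.0


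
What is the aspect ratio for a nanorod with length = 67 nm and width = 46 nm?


Aspect ratio AR = length / diameter
AR = 67 / 46
AR = 1.46

1.46


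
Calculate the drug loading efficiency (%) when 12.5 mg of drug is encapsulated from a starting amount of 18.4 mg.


Drug loading efficiency = (drug loaded / drug initial) * 100
DLE = 12.5 / 18.4 * 100
DLE = 0.6793 * 100
DLE = 67.93%

67.93


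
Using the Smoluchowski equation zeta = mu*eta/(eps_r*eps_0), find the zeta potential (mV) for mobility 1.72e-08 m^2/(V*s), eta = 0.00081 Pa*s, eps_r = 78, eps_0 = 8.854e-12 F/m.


Smoluchowski equation: zeta = mu * eta / (eps_r * eps_0)
zeta = 1.72e-08 * 0.00081 / (78 * 8.854e-12)
zeta = 0.020173 V = 20.17 mV

20.17


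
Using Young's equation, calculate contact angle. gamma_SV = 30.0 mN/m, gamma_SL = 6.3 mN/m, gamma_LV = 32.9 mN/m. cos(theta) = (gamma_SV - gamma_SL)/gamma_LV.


cos(theta) = (gamma_SV - gamma_SL) / gamma_LV
cos(theta) = (30.0 - 6.3) / 32.9
cos(theta) = 0.720365
theta = arccos(0.720365) = 43.92 degrees

43.92


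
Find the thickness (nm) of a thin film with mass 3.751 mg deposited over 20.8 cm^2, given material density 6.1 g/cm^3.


Convert: m = 3.751 mg = 3.7510e-06 kg, A = 20.8 cm^2 = 2.0800e-03 m^2, rho = 6.1 g/cm^3 = 6100 kg/m^3
t = m / (A * rho)
t = 3.7510e-06 / (2.0800e-03 * 6100)
t = 2.9563e-07 m = 295.6 nm

295.6


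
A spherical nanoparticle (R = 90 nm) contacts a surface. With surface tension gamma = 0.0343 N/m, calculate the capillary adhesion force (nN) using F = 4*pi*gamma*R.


Convert radius: R = 90 nm = 9e-08 m
F = 4 * pi * gamma * R
F = 4 * pi * 0.0343 * 9e-08
F = 3.87924e-08 N = 38.7924 nN

38.7924


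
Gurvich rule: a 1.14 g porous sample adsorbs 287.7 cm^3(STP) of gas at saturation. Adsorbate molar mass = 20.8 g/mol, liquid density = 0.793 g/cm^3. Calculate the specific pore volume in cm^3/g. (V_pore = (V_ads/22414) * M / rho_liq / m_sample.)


Moles adsorbed n = V_ads / 22414 = 287.7 / 22414 = 1.283573e-02 mol
Liquid volume V_liq = n * M / rho_liq = 1.283573e-02 * 20.8 / 0.793 = 0.33667 cm^3
Specific pore volume V_pore = V_liq / m_sample = 0.33667 / 1.14
V_pore = 0.2953 cm^3/g

0.2953


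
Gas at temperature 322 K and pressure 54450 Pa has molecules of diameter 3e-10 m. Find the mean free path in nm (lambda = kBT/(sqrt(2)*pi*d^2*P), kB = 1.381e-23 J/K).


Mean free path: lambda = kB*T / (sqrt(2) * pi * d^2 * P)
lambda = 1.381e-23 * 322 / (sqrt(2) * pi * (3e-10)^2 * 54450)
lambda = 2.04242e-07 m
lambda = 204.24 nm

204.24


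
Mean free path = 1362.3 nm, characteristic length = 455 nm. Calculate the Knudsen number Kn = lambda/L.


Knudsen number Kn = lambda / L
Kn = 1362.3 / 455
Kn = 2.9941

2.9941


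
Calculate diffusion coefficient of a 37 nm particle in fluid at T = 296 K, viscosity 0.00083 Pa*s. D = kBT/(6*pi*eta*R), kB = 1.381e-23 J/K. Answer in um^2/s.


Radius R = 37/2 = 18.5 nm = 1.85e-08 m
D = kB*T / (6*pi*eta*R)
D = 1.381e-23 * 296 / (6 * pi * 0.00083 * 1.85e-08)
D = 1.41232e-11 m^2/s = 14.123 um^2/s

14.123


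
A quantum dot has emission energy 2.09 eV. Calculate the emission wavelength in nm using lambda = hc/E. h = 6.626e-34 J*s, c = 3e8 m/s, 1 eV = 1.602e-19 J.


Convert energy: E = 2.09 eV = 2.09 * 1.602e-19 = 3.34818e-19 J
lambda = h*c / E = 6.626e-34 * 3e8 / 3.34818e-19
lambda = 5.93696e-07 m = 593.7 nm

593.7


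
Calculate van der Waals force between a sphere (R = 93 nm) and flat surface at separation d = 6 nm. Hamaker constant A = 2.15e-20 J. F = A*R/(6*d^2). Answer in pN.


Convert to SI: R = 93 nm = 9.3e-08 m, d = 6 nm = 6e-09 m
F = A * R / (6 * d^2)
F = 2.15e-20 * 9.3e-08 / (6 * (6e-09)^2)
F = 9.25694e-12 N = 9.257 pN

9.257


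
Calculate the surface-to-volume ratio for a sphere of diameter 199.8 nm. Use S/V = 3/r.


Radius r = 199.8/2 = 99.9 nm
S/V = 3 / r = 3 / 99.9
S/V = 0.03 nm^-1

0.03


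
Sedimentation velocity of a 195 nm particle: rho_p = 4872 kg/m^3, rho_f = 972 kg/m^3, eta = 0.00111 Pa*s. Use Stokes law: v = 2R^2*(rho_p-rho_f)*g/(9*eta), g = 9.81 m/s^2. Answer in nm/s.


Radius R = 195/2 nm = 9.75e-08 m
Density difference = 4872 - 972 = 3900 kg/m^3
v = 2 * R^2 * (rho_p - rho_f) * g / (9 * eta)
v = 2 * (9.75e-08)^2 * 3900 * 9.81 / (9 * 0.00111)
v = 7.28127e-08 m/s = 72.8127 nm/s

72.8127


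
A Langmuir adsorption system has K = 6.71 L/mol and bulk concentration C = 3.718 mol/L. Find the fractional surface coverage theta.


Langmuir isotherm: theta = K*C / (1 + K*C)
K*C = 6.71 * 3.718 = 24.94778
theta = 24.94778 / (1 + 24.94778) = 24.94778 / 25.94778
theta = 0.9615

0.9615


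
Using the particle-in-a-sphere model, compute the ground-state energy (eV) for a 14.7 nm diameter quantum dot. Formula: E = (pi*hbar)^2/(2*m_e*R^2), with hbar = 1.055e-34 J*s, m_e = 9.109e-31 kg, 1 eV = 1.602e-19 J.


Radius R = 14.7/2 = 7.35 nm = 7.35e-09 m
E = (pi * 1.055e-34)^2 / (2 * 9.109e-31 * (7.35e-09)^2)
E(J) = 1.11617e-21
E = E(J) / 1.602e-19 = 0.007 eV

0.007


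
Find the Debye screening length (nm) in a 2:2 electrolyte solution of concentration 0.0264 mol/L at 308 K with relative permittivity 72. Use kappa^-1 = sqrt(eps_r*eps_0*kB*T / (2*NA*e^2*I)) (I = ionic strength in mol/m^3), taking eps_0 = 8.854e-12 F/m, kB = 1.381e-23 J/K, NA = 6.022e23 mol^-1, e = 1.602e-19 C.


Ionic strength I = 0.0264 * 2^2 * 1000 = 105.6 mol/m^3
kappa^-1 = sqrt(72 * 8.854e-12 * 1.381e-23 * 308 / (2 * 6.022e23 * (1.602e-19)^2 * 105.6))
kappa^-1 = 0.911 nm

0.911


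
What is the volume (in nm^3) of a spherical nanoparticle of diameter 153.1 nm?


Radius r = 153.1/2 = 76.55 nm
Volume V = (4/3) * pi * r^3
V = (4/3) * pi * (76.55)^3
V = 1878988.81 nm^3

1878988.81


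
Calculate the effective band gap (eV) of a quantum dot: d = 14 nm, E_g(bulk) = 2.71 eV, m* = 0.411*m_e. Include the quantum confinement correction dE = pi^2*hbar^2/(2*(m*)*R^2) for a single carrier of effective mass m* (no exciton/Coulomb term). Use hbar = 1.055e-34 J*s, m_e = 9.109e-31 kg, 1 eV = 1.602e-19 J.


Radius R = 14/2 nm = 7e-09 m
Confinement energy dE = pi^2 * hbar^2 / (2 * m_eff * m_e * R^2)
dE = pi^2 * (1.055e-34)^2 / (2 * 0.411 * 9.109e-31 * (7e-09)^2) J, divided by 1.602e-19 J/eV
dE = 0.0187 eV
Total band gap = E_g(bulk) + dE = 2.71 + 0.0187 = 2.7287 eV

2.7287


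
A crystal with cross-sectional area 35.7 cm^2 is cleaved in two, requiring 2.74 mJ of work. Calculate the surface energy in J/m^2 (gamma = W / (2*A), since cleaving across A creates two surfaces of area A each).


Convert: A = 35.7 cm^2 = 0.00357 m^2, W = 2.74 mJ = 0.00274 J
Cleaving exposes two faces of area A, so total new surface = 2*A and gamma = W / (2*A)
gamma = 0.00274 / (2 * 0.00357)
gamma = 0.384 J/m^2

0.384


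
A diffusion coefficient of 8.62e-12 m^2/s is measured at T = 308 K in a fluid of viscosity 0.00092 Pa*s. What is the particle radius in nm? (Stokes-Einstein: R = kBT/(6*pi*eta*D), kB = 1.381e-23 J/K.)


Stokes-Einstein: R = kB*T / (6*pi*eta*D)
R = 1.381e-23 * 308 / (6 * pi * 0.00092 * 8.62e-12)
R = 2.84543e-08 m = 28.45 nm

28.45


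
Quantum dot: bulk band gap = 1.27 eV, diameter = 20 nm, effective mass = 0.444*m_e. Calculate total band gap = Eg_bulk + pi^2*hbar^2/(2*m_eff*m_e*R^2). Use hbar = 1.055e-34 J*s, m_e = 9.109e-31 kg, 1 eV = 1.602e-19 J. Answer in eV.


Radius R = 20/2 nm = 1e-08 m
Confinement energy dE = pi^2 * hbar^2 / (2 * m_eff * m_e * R^2)
dE = pi^2 * (1.055e-34)^2 / (2 * 0.444 * 9.109e-31 * (1e-08)^2) J, divided by 1.602e-19 J/eV
dE = 0.0085 eV
Total band gap = E_g(bulk) + dE = 1.27 + 0.0085 = 1.2785 eV

1.2785


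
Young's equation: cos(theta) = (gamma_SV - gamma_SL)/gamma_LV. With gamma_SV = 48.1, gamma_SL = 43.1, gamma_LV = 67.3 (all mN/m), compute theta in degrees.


cos(theta) = (gamma_SV - gamma_SL) / gamma_LV
cos(theta) = (48.1 - 43.1) / 67.3
cos(theta) = 0.074294
theta = arccos(0.074294) = 85.74 degrees

85.74


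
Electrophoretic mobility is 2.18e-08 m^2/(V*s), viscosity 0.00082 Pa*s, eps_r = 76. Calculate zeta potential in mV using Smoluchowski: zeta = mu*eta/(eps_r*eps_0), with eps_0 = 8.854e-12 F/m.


Smoluchowski equation: zeta = mu * eta / (eps_r * eps_0)
zeta = 2.18e-08 * 0.00082 / (76 * 8.854e-12)
zeta = 0.026565 V = 26.57 mV

26.57


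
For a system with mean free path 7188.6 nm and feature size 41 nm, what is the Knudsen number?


Knudsen number Kn = lambda / L
Kn = 7188.6 / 41
Kn = 175.3317

175.3317


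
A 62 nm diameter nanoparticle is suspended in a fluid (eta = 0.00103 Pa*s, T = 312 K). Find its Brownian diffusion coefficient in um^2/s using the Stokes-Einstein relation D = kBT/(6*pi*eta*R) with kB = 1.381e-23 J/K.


Radius R = 62/2 = 31 nm = 3.1e-08 m
D = kB*T / (6*pi*eta*R)
D = 1.381e-23 * 312 / (6 * pi * 0.00103 * 3.1e-08)
D = 7.15893e-12 m^2/s = 7.159 um^2/s

7.159


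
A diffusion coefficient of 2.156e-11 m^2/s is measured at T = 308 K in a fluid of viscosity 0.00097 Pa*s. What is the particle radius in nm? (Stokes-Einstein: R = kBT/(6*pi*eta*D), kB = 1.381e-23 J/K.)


Stokes-Einstein: R = kB*T / (6*pi*eta*D)
R = 1.381e-23 * 308 / (6 * pi * 0.00097 * 2.156e-11)
R = 1.079e-08 m = 10.79 nm

10.79


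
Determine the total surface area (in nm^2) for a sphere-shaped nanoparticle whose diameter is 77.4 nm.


Radius r = 77.4/2 = 38.7 nm
Surface area SA = 4 * pi * r^2
SA = 4 * pi * (38.7)^2
SA = 18820.53 nm^2

18820.53


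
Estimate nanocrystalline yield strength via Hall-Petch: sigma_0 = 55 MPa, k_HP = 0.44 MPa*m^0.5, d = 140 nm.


d = 140 nm = 1.4e-07 m
sqrt(d) = 0.0003741657
Hall-Petch contribution = k / sqrt(d) = 0.44 / 0.0003741657 = 1175.9 MPa
sigma = sigma_0 + k/sqrt(d) = 55 + 1175.9 = 1230.9 MPa

1230.9


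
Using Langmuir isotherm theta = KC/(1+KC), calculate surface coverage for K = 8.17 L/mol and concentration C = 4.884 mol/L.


Langmuir isotherm: theta = K*C / (1 + K*C)
K*C = 8.17 * 4.884 = 39.90228
theta = 39.90228 / (1 + 39.90228) = 39.90228 / 40.90228
theta = 0.9756

0.9756


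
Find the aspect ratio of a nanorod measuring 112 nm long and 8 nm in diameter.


Aspect ratio AR = length / diameter
AR = 112 / 8
AR = 14.0

14.0


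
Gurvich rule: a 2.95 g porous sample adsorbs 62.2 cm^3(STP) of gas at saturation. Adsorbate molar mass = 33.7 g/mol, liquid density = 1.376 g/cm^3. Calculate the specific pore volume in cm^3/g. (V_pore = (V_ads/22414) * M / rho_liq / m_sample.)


Moles adsorbed n = V_ads / 22414 = 62.2 / 22414 = 2.775051e-03 mol
Liquid volume V_liq = n * M / rho_liq = 2.775051e-03 * 33.7 / 1.376 = 0.06796 cm^3
Specific pore volume V_pore = V_liq / m_sample = 0.06796 / 2.95
V_pore = 0.023 cm^3/g

0.023


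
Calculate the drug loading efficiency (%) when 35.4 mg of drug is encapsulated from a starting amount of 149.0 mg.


Drug loading efficiency = (drug loaded / drug initial) * 100
DLE = 35.4 / 149.0 * 100
DLE = 0.2376 * 100
DLE = 23.76%

23.76


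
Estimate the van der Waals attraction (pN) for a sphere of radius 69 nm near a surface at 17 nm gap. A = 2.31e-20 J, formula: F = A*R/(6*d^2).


Convert to SI: R = 69 nm = 6.9e-08 m, d = 17 nm = 1.7e-08 m
F = A * R / (6 * d^2)
F = 2.31e-20 * 6.9e-08 / (6 * (1.7e-08)^2)
F = 9.19204e-13 N = 0.919 pN

0.919


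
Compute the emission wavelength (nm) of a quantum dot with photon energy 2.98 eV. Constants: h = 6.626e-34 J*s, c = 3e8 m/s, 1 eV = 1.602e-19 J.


Convert energy: E = 2.98 eV = 2.98 * 1.602e-19 = 4.77396e-19 J
lambda = h*c / E = 6.626e-34 * 3e8 / 4.77396e-19
lambda = 4.16384e-07 m = 416.4 nm

416.4


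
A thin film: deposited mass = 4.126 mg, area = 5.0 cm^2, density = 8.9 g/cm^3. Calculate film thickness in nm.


Convert: m = 4.126 mg = 4.1260e-06 kg, A = 5.0 cm^2 = 5.0000e-04 m^2, rho = 8.9 g/cm^3 = 8900 kg/m^3
t = m / (A * rho)
t = 4.1260e-06 / (5.0000e-04 * 8900)
t = 9.2719e-07 m = 927.2 nm

927.2
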